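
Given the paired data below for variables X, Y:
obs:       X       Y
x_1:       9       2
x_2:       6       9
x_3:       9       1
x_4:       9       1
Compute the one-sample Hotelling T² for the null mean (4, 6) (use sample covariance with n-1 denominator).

Step 1 — sample mean vector:
  mean(X) = (9 + 6 + 9 + 9) / 4 = 33/4 = 8.25
  mean(Y) = (2 + 9 + 1 + 1) / 4 = 13/4 = 3.25
  x̄ = (8.25, 3.25),  deviation x̄ - mu_0 = (8.25, 3.25) - (4, 6) = (4.25, -2.75).

Step 2 — sample covariance matrix, S[i,j] = (1/(n-1)) · Σ_k (x_{k,i} - mean_i) · (x_{k,j} - mean_j), divisor n-1 = 3:
  S[X,X] = ((0.75)·(0.75) + (-2.25)·(-2.25) + (0.75)·(0.75) + (0.75)·(0.75)) / 3 = 6.75/3 = 2.25
  S[X,Y] = ((0.75)·(-1.25) + (-2.25)·(5.75) + (0.75)·(-2.25) + (0.75)·(-2.25)) / 3 = -17.25/3 = -5.75
  S[Y,Y] = ((-1.25)·(-1.25) + (5.75)·(5.75) + (-2.25)·(-2.25) + (-2.25)·(-2.25)) / 3 = 44.75/3 = 14.9167
  S = [[2.25, -5.75],
 [-5.75, 14.9167]].

Step 3 — invert S. det(S) = 2.25·14.9167 - (-5.75)² = 0.5.
  S^{-1} = (1/det) · [[d, -b], [-b, a]] = [[29.8333, 11.5],
 [11.5, 4.5]].

Step 4 — quadratic form (x̄ - mu_0)^T · S^{-1} · (x̄ - mu_0):
  S^{-1} · (x̄ - mu_0) = (95.1667, 36.5),
  (x̄ - mu_0)^T · [...] = (4.25)·(95.1667) + (-2.75)·(36.5) = 304.0833.

Step 5 — scale by n: T² = 4 · 304.0833 = 1216.3333.

T² ≈ 1216.3333


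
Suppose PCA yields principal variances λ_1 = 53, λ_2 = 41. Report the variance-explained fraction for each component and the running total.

Step 1 — total variance = trace(Sigma) = Σ λ_i = 53 + 41 = 94.

Step 2 — fraction explained by component i = λ_i / Σ λ:
  PC1: 53/94 = 0.5638
  PC2: 41/94 = 0.4362

Step 3 — cumulative fraction after k components = (λ_1 + ... + λ_k) / Σ λ:
  k = 1: 53/94 = 0.5638
  k = 2: (53 + 41)/94 = 94/94 = 1

Summary (fraction, with percent):

explained: PC1 0.5638 (56.38%), PC2 0.4362 (43.62%);  cumulative: 0.5638, 1


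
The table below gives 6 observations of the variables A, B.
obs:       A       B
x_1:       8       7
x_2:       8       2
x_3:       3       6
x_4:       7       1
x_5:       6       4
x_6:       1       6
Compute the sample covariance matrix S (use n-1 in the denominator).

Step 1 — column means:
  mean(A) = (8 + 8 + 3 + 7 + 6 + 1) / 6 = 33/6 = 5.5
  mean(B) = (7 + 2 + 6 + 1 + 4 + 6) / 6 = 26/6 = 4.3333

Step 2 — sample covariance S[i,j] = (1/(n-1)) · Σ_k (x_{k,i} - mean_i) · (x_{k,j} - mean_j), with n-1 = 5.
  S[A,A] = ((2.5)·(2.5) + (2.5)·(2.5) + (-2.5)·(-2.5) + (1.5)·(1.5) + (0.5)·(0.5) + (-4.5)·(-4.5)) / 5 = 41.5/5 = 8.3
  S[A,B] = ((2.5)·(2.6667) + (2.5)·(-2.3333) + (-2.5)·(1.6667) + (1.5)·(-3.3333) + (0.5)·(-0.3333) + (-4.5)·(1.6667)) / 5 = -16/5 = -3.2
  S[B,B] = ((2.6667)·(2.6667) + (-2.3333)·(-2.3333) + (1.6667)·(1.6667) + (-3.3333)·(-3.3333) + (-0.3333)·(-0.3333) + (1.6667)·(1.6667)) / 5 = 29.3333/5 = 5.8667

S is symmetric (S[j,i] = S[i,j]). Assembling:

S = [[8.3, -3.2],
 [-3.2, 5.8667]]


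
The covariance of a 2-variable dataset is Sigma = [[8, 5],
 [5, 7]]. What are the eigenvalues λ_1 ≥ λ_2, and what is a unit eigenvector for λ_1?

Step 1 — characteristic polynomial of 2×2 Sigma:
  det(Sigma - λI) = λ² - trace · λ + det = 0.
  trace = 8 + 7 = 15, det = 8·7 - (5)² = 31.
Step 2 — discriminant:
  Δ = trace² - 4·det = 225 - 124 = 101.
Step 3 — eigenvalues:
  λ = (trace ± √Δ)/2 = (15 ± 10.0499)/2,
  λ_1 = 12.5249,  λ_2 = 2.4751.

Step 4 — unit eigenvector for λ_1: solve (Sigma - λ_1 I)v = 0. First row:
  (8 - 12.5249)·v_x + (5)·v_y = 0, i.e. (-4.5249)·v_x + (5)·v_y = 0,
  so v ∝ (b, λ_1 - a) = (5, 4.5249) = u.
  ||u|| = √((5)² + (4.5249)²) = √(45.4751) ≈ 6.7435,
  v_1 = u/||u|| ≈ (0.7415, 0.671) (||v_1|| = 1).

λ_1 = 12.5249,  λ_2 = 2.4751;  v_1 ≈ (0.7415, 0.671)


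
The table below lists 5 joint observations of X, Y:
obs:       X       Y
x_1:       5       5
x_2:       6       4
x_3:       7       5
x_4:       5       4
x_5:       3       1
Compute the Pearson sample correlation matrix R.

Step 1 — column means:
  mean(X) = (5 + 6 + 7 + 5 + 3) / 5 = 26/5 = 5.2
  mean(Y) = (5 + 4 + 5 + 4 + 1) / 5 = 19/5 = 3.8

Step 2 — sample variances and covariances s[i,j] = (1/(n-1)) · Σ_k (x_{k,i} - mean_i) · (x_{k,j} - mean_j), with n-1 = 4:
  s[X,X] = ((-0.2)·(-0.2) + (0.8)·(0.8) + (1.8)·(1.8) + (-0.2)·(-0.2) + (-2.2)·(-2.2)) / 4 = 8.8/4 = 2.2
  s[X,Y] = ((-0.2)·(1.2) + (0.8)·(0.2) + (1.8)·(1.2) + (-0.2)·(0.2) + (-2.2)·(-2.8)) / 4 = 8.2/4 = 2.05
  s[Y,Y] = ((1.2)·(1.2) + (0.2)·(0.2) + (1.2)·(1.2) + (0.2)·(0.2) + (-2.8)·(-2.8)) / 4 = 10.8/4 = 2.7
  Sample standard deviations s_i = √(s[i,i]):
  s(X) = √(2.2) = 1.4832
  s(Y) = √(2.7) = 1.6432

Step 3 — r_{ij} = s_{ij} / (s_i · s_j):
  r[X,X] = 1 (diagonal).
  r[X,Y] = 2.05 / (1.4832 · 1.6432) = 2.05 / 2.4372 = 0.8411
  r[Y,Y] = 1 (diagonal).

R is symmetric with unit diagonal. Assembling:

R = [[1, 0.8411],
 [0.8411, 1]]


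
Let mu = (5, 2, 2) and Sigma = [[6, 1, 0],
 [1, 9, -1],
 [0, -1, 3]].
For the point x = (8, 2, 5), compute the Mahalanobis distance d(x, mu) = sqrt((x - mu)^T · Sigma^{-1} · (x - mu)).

Step 1 — centre the observation: (x - mu) = (3, 0, 3).

Step 2 — invert Sigma (cofactor / det for 3×3, or solve directly):
  Sigma^{-1} = [[0.1699, -0.0196, -0.0065],
 [-0.0196, 0.1176, 0.0392],
 [-0.0065, 0.0392, 0.3464]].

Step 3 — form the quadratic (x - mu)^T · Sigma^{-1} · (x - mu):
  Sigma^{-1} · (x - mu) = (0.4902, 0.0588, 1.0196).
  (x - mu)^T · [Sigma^{-1} · (x - mu)] = (3)·(0.4902) + (0)·(0.0588) + (3)·(1.0196) = 4.5294.

Step 4 — take square root: d = √(4.5294) ≈ 2.1282.

d(x, mu) = √(4.5294) ≈ 2.1282


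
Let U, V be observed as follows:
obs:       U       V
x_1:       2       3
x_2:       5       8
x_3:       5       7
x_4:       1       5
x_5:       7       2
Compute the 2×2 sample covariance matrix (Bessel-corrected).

Step 1 — column means:
  mean(U) = (2 + 5 + 5 + 1 + 7) / 5 = 20/5 = 4
  mean(V) = (3 + 8 + 7 + 5 + 2) / 5 = 25/5 = 5

Step 2 — sample covariance S[i,j] = (1/(n-1)) · Σ_k (x_{k,i} - mean_i) · (x_{k,j} - mean_j), with n-1 = 4.
  S[U,U] = ((-2)·(-2) + (1)·(1) + (1)·(1) + (-3)·(-3) + (3)·(3)) / 4 = 24/4 = 6
  S[U,V] = ((-2)·(-2) + (1)·(3) + (1)·(2) + (-3)·(0) + (3)·(-3)) / 4 = 0/4 = 0
  S[V,V] = ((-2)·(-2) + (3)·(3) + (2)·(2) + (0)·(0) + (-3)·(-3)) / 4 = 26/4 = 6.5

S is symmetric (S[j,i] = S[i,j]). Assembling:

S = [[6, 0],
 [0, 6.5]]


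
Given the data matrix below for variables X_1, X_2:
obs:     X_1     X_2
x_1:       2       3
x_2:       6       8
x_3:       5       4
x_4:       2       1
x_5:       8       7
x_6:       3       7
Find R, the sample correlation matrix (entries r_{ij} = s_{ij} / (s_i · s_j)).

Step 1 — column means:
  mean(X_1) = (2 + 6 + 5 + 2 + 8 + 3) / 6 = 26/6 = 4.3333
  mean(X_2) = (3 + 8 + 4 + 1 + 7 + 7) / 6 = 30/6 = 5

Step 2 — sample variances and covariances s[i,j] = (1/(n-1)) · Σ_k (x_{k,i} - mean_i) · (x_{k,j} - mean_j), with n-1 = 5:
  s[X_1,X_1] = ((-2.3333)·(-2.3333) + (1.6667)·(1.6667) + (0.6667)·(0.6667) + (-2.3333)·(-2.3333) + (3.6667)·(3.6667) + (-1.3333)·(-1.3333)) / 5 = 29.3333/5 = 5.8667
  s[X_1,X_2] = ((-2.3333)·(-2) + (1.6667)·(3) + (0.6667)·(-1) + (-2.3333)·(-4) + (3.6667)·(2) + (-1.3333)·(2)) / 5 = 23/5 = 4.6
  s[X_2,X_2] = ((-2)·(-2) + (3)·(3) + (-1)·(-1) + (-4)·(-4) + (2)·(2) + (2)·(2)) / 5 = 38/5 = 7.6
  Sample standard deviations s_i = √(s[i,i]):
  s(X_1) = √(5.8667) = 2.4221
  s(X_2) = √(7.6) = 2.7568

Step 3 — r_{ij} = s_{ij} / (s_i · s_j):
  r[X_1,X_1] = 1 (diagonal).
  r[X_1,X_2] = 4.6 / (2.4221 · 2.7568) = 4.6 / 6.6773 = 0.6889
  r[X_2,X_2] = 1 (diagonal).

R is symmetric with unit diagonal. Assembling:

R = [[1, 0.6889],
 [0.6889, 1]]


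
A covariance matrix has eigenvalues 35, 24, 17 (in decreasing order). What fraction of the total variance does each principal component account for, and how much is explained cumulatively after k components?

Step 1 — total variance = trace(Sigma) = Σ λ_i = 35 + 24 + 17 = 76.

Step 2 — fraction explained by component i = λ_i / Σ λ:
  PC1: 35/76 = 0.4605
  PC2: 24/76 = 0.3158
  PC3: 17/76 = 0.2237

Step 3 — cumulative fraction after k components = (λ_1 + ... + λ_k) / Σ λ:
  k = 1: 35/76 = 0.4605
  k = 2: (35 + 24)/76 = 59/76 = 0.7763
  k = 3: (35 + 24 + 17)/76 = 76/76 = 1

Summary (fraction, with percent):

explained: PC1 0.4605 (46.05%), PC2 0.3158 (31.58%), PC3 0.2237 (22.37%);  cumulative: 0.4605, 0.7763, 1


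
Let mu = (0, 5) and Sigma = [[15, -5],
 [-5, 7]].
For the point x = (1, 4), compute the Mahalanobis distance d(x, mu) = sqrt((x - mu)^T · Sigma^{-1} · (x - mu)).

Step 1 — centre the observation: (x - mu) = (1, -1).

Step 2 — invert Sigma. det(Sigma) = 15·7 - (-5)² = 80.
  Sigma^{-1} = (1/det) · [[d, -b], [-b, a]] = [[0.0875, 0.0625],
 [0.0625, 0.1875]].

Step 3 — form the quadratic (x - mu)^T · Sigma^{-1} · (x - mu):
  Sigma^{-1} · (x - mu) = (0.025, -0.125).
  (x - mu)^T · [Sigma^{-1} · (x - mu)] = (1)·(0.025) + (-1)·(-0.125) = 0.15.

Step 4 — take square root: d = √(0.15) ≈ 0.3873.

d(x, mu) = √(0.15) ≈ 0.3873


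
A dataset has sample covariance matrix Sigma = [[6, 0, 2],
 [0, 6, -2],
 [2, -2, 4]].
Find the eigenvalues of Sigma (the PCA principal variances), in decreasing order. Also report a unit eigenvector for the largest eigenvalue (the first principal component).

Step 1 — characteristic polynomial p(λ) = det(λI - Sigma) = λ³ - tr·λ² + c_1·λ - det, where tr = trace, c_1 = sum of the principal 2×2 minors, det = det(Sigma):
  tr = 6 + 6 + 4 = 16,
  c_1 = (6·6 - (0)²) + (6·4 - (2)²) + (6·4 - (-2)²) = 36 + 20 + 20 = 76,
  det = 6·(6·4 - (-2)²) - (0)·((0)·4 - (-2)·(2)) + (2)·((0)·(-2) - 6·(2)) = 6·(20) - (0)·(4) + (2)·(-12) = 96.
  So p(λ) = λ³ - 16λ² + 76λ - 96.
Step 2 — look for an integer root (rational root theorem: any rational root is an integer divisor of 96). Testing λ = 2:
  p(2) = 8 - 64 + 152 - 96 = 0  ✓
  Dividing out (λ - 2): p(λ) = (λ - 2)(λ² - 14λ + 48).
Step 3 — remaining eigenvalues from the quadratic λ² - 14λ + 48 = 0:
  Δ = 14² - 4·48 = 196 - 192 = 4,  λ = (14 ± √4)/2 = (14 ± 2)/2 = 8 or 6.
  Sorted: λ_1 = 8,  λ_2 = 6,  λ_3 = 2  (check: sum = 16 = tr ✓).

Step 4 — unit eigenvector for λ_1 = 8: v spans the null space of (Sigma - λ_1 I), whose rows are
  r_1 = (-2, 0, 2),  r_2 = (0, -2, -2),  r_3 = (2, -2, -4).
  v is orthogonal to every row, so take v ∝ r_1 × r_2 = ((0)·(-2) - (2)·(-2), (2)·(0) - (-2)·(-2), (-2)·(-2) - (0)·(0)) = (4, -4, 4).
  Rescale (divide by 4): u = (1, -1, 1).
  ||u|| = √((1)² + (-1)² + (1)²) = √(3) ≈ 1.7321,  v_1 = u/||u|| ≈ (0.5774, -0.5774, 0.5774) (||v_1|| = 1).

λ_1 = 8,  λ_2 = 6,  λ_3 = 2;  v_1 ≈ (0.5774, -0.5774, 0.5774)


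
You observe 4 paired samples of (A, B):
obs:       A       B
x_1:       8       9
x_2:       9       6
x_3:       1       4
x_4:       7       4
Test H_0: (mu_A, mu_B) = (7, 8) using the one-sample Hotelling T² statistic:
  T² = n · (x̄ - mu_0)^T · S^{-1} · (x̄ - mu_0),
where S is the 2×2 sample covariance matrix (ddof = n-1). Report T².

Step 1 — sample mean vector:
  mean(A) = (8 + 9 + 1 + 7) / 4 = 25/4 = 6.25
  mean(B) = (9 + 6 + 4 + 4) / 4 = 23/4 = 5.75
  x̄ = (6.25, 5.75),  deviation x̄ - mu_0 = (6.25, 5.75) - (7, 8) = (-0.75, -2.25).

Step 2 — sample covariance matrix, S[i,j] = (1/(n-1)) · Σ_k (x_{k,i} - mean_i) · (x_{k,j} - mean_j), divisor n-1 = 3:
  S[A,A] = ((1.75)·(1.75) + (2.75)·(2.75) + (-5.25)·(-5.25) + (0.75)·(0.75)) / 3 = 38.75/3 = 12.9167
  S[A,B] = ((1.75)·(3.25) + (2.75)·(0.25) + (-5.25)·(-1.75) + (0.75)·(-1.75)) / 3 = 14.25/3 = 4.75
  S[B,B] = ((3.25)·(3.25) + (0.25)·(0.25) + (-1.75)·(-1.75) + (-1.75)·(-1.75)) / 3 = 16.75/3 = 5.5833
  S = [[12.9167, 4.75],
 [4.75, 5.5833]].

Step 3 — invert S. det(S) = 12.9167·5.5833 - (4.75)² = 49.5556.
  S^{-1} = (1/det) · [[d, -b], [-b, a]] = [[0.1127, -0.0959],
 [-0.0959, 0.2607]].

Step 4 — quadratic form (x̄ - mu_0)^T · S^{-1} · (x̄ - mu_0):
  S^{-1} · (x̄ - mu_0) = (0.1312, -0.5146),
  (x̄ - mu_0)^T · [...] = (-0.75)·(0.1312) + (-2.25)·(-0.5146) = 1.0594.

Step 5 — scale by n: T² = 4 · 1.0594 = 4.2377.

T² ≈ 4.2377


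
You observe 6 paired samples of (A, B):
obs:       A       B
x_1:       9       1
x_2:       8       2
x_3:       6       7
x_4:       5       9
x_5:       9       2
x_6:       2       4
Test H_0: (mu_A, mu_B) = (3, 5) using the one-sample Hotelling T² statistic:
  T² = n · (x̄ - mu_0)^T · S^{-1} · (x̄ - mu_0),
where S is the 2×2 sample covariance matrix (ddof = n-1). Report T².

Step 1 — sample mean vector:
  mean(A) = (9 + 8 + 6 + 5 + 9 + 2) / 6 = 39/6 = 6.5
  mean(B) = (1 + 2 + 7 + 9 + 2 + 4) / 6 = 25/6 = 4.1667
  x̄ = (6.5, 4.1667),  deviation x̄ - mu_0 = (6.5, 4.1667) - (3, 5) = (3.5, -0.8333).

Step 2 — sample covariance matrix, S[i,j] = (1/(n-1)) · Σ_k (x_{k,i} - mean_i) · (x_{k,j} - mean_j), divisor n-1 = 5:
  S[A,A] = ((2.5)·(2.5) + (1.5)·(1.5) + (-0.5)·(-0.5) + (-1.5)·(-1.5) + (2.5)·(2.5) + (-4.5)·(-4.5)) / 5 = 37.5/5 = 7.5
  S[A,B] = ((2.5)·(-3.1667) + (1.5)·(-2.1667) + (-0.5)·(2.8333) + (-1.5)·(4.8333) + (2.5)·(-2.1667) + (-4.5)·(-0.1667)) / 5 = -24.5/5 = -4.9
  S[B,B] = ((-3.1667)·(-3.1667) + (-2.1667)·(-2.1667) + (2.8333)·(2.8333) + (4.8333)·(4.8333) + (-2.1667)·(-2.1667) + (-0.1667)·(-0.1667)) / 5 = 50.8333/5 = 10.1667
  S = [[7.5, -4.9],
 [-4.9, 10.1667]].

Step 3 — invert S. det(S) = 7.5·10.1667 - (-4.9)² = 52.24.
  S^{-1} = (1/det) · [[d, -b], [-b, a]] = [[0.1946, 0.0938],
 [0.0938, 0.1436]].

Step 4 — quadratic form (x̄ - mu_0)^T · S^{-1} · (x̄ - mu_0):
  S^{-1} · (x̄ - mu_0) = (0.603, 0.2087),
  (x̄ - mu_0)^T · [...] = (3.5)·(0.603) + (-0.8333)·(0.2087) = 1.9366.

Step 5 — scale by n: T² = 6 · 1.9366 = 11.6194.

T² ≈ 11.6194


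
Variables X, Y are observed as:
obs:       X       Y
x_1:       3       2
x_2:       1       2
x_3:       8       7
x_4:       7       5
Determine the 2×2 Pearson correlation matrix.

Step 1 — column means:
  mean(X) = (3 + 1 + 8 + 7) / 4 = 19/4 = 4.75
  mean(Y) = (2 + 2 + 7 + 5) / 4 = 16/4 = 4

Step 2 — sample variances and covariances s[i,j] = (1/(n-1)) · Σ_k (x_{k,i} - mean_i) · (x_{k,j} - mean_j), with n-1 = 3:
  s[X,X] = ((-1.75)·(-1.75) + (-3.75)·(-3.75) + (3.25)·(3.25) + (2.25)·(2.25)) / 3 = 32.75/3 = 10.9167
  s[X,Y] = ((-1.75)·(-2) + (-3.75)·(-2) + (3.25)·(3) + (2.25)·(1)) / 3 = 23/3 = 7.6667
  s[Y,Y] = ((-2)·(-2) + (-2)·(-2) + (3)·(3) + (1)·(1)) / 3 = 18/3 = 6
  Sample standard deviations s_i = √(s[i,i]):
  s(X) = √(10.9167) = 3.304
  s(Y) = √(6) = 2.4495

Step 3 — r_{ij} = s_{ij} / (s_i · s_j):
  r[X,X] = 1 (diagonal).
  r[X,Y] = 7.6667 / (3.304 · 2.4495) = 7.6667 / 8.0932 = 0.9473
  r[Y,Y] = 1 (diagonal).

R is symmetric with unit diagonal. Assembling:

R = [[1, 0.9473],
 [0.9473, 1]]


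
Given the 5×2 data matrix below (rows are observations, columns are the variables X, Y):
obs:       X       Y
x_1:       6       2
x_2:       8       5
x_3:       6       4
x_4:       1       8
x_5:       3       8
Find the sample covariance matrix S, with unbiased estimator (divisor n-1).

Step 1 — column means:
  mean(X) = (6 + 8 + 6 + 1 + 3) / 5 = 24/5 = 4.8
  mean(Y) = (2 + 5 + 4 + 8 + 8) / 5 = 27/5 = 5.4

Step 2 — sample covariance S[i,j] = (1/(n-1)) · Σ_k (x_{k,i} - mean_i) · (x_{k,j} - mean_j), with n-1 = 4.
  S[X,X] = ((1.2)·(1.2) + (3.2)·(3.2) + (1.2)·(1.2) + (-3.8)·(-3.8) + (-1.8)·(-1.8)) / 4 = 30.8/4 = 7.7
  S[X,Y] = ((1.2)·(-3.4) + (3.2)·(-0.4) + (1.2)·(-1.4) + (-3.8)·(2.6) + (-1.8)·(2.6)) / 4 = -21.6/4 = -5.4
  S[Y,Y] = ((-3.4)·(-3.4) + (-0.4)·(-0.4) + (-1.4)·(-1.4) + (2.6)·(2.6) + (2.6)·(2.6)) / 4 = 27.2/4 = 6.8

S is symmetric (S[j,i] = S[i,j]). Assembling:

S = [[7.7, -5.4],
 [-5.4, 6.8]]


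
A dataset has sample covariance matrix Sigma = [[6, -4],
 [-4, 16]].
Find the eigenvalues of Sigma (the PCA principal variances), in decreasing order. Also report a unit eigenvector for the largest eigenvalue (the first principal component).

Step 1 — characteristic polynomial of 2×2 Sigma:
  det(Sigma - λI) = λ² - trace · λ + det = 0.
  trace = 6 + 16 = 22, det = 6·16 - (-4)² = 80.
Step 2 — discriminant:
  Δ = trace² - 4·det = 484 - 320 = 164.
Step 3 — eigenvalues:
  λ = (trace ± √Δ)/2 = (22 ± 12.8062)/2,
  λ_1 = 17.4031,  λ_2 = 4.5969.

Step 4 — unit eigenvector for λ_1: solve (Sigma - λ_1 I)v = 0. First row:
  (6 - 17.4031)·v_x + (-4)·v_y = 0, i.e. (-11.4031)·v_x + (-4)·v_y = 0,
  so v ∝ (b, λ_1 - a) = (-4, 11.4031); multiply by -1 so the first entry is positive: u = (4, -11.4031).
  ||u|| = √((4)² + (-11.4031)²) = √(146.0312) ≈ 12.0843,
  v_1 = u/||u|| ≈ (0.331, -0.9436) (||v_1|| = 1).

λ_1 = 17.4031,  λ_2 = 4.5969;  v_1 ≈ (0.331, -0.9436)


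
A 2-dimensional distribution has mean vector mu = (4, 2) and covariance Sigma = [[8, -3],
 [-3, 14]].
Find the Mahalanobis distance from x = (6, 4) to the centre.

Step 1 — centre the observation: (x - mu) = (2, 2).

Step 2 — invert Sigma. det(Sigma) = 8·14 - (-3)² = 103.
  Sigma^{-1} = (1/det) · [[d, -b], [-b, a]] = [[0.1359, 0.0291],
 [0.0291, 0.0777]].

Step 3 — form the quadratic (x - mu)^T · Sigma^{-1} · (x - mu):
  Sigma^{-1} · (x - mu) = (0.3301, 0.2136).
  (x - mu)^T · [Sigma^{-1} · (x - mu)] = (2)·(0.3301) + (2)·(0.2136) = 1.0874.

Step 4 — take square root: d = √(1.0874) ≈ 1.0428.

d(x, mu) = √(1.0874) ≈ 1.0428


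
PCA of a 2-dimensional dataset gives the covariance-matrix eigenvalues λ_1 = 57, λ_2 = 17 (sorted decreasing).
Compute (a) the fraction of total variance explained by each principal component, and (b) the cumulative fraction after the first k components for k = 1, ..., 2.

Step 1 — total variance = trace(Sigma) = Σ λ_i = 57 + 17 = 74.

Step 2 — fraction explained by component i = λ_i / Σ λ:
  PC1: 57/74 = 0.7703
  PC2: 17/74 = 0.2297

Step 3 — cumulative fraction after k components = (λ_1 + ... + λ_k) / Σ λ:
  k = 1: 57/74 = 0.7703
  k = 2: (57 + 17)/74 = 74/74 = 1

Summary (fraction, with percent):

explained: PC1 0.7703 (77.03%), PC2 0.2297 (22.97%);  cumulative: 0.7703, 1


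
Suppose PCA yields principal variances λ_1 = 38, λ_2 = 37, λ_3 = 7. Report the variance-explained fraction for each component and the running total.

Step 1 — total variance = trace(Sigma) = Σ λ_i = 38 + 37 + 7 = 82.

Step 2 — fraction explained by component i = λ_i / Σ λ:
  PC1: 38/82 = 0.4634
  PC2: 37/82 = 0.4512
  PC3: 7/82 = 0.0854

Step 3 — cumulative fraction after k components = (λ_1 + ... + λ_k) / Σ λ:
  k = 1: 38/82 = 0.4634
  k = 2: (38 + 37)/82 = 75/82 = 0.9146
  k = 3: (38 + 37 + 7)/82 = 82/82 = 1

Summary (fraction, with percent):

explained: PC1 0.4634 (46.34%), PC2 0.4512 (45.12%), PC3 0.0854 (8.54%);  cumulative: 0.4634, 0.9146, 1


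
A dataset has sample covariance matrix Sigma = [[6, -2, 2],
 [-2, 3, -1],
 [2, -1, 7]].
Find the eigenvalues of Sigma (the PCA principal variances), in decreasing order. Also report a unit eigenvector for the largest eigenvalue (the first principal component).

Step 1 — characteristic polynomial p(λ) = det(λI - Sigma) = λ³ - tr·λ² + c_1·λ - det, where tr = trace, c_1 = sum of the principal 2×2 minors, det = det(Sigma):
  tr = 6 + 3 + 7 = 16,
  c_1 = (6·3 - (-2)²) + (6·7 - (2)²) + (3·7 - (-1)²) = 14 + 38 + 20 = 72,
  det = 6·(3·7 - (-1)²) - (-2)·((-2)·7 - (-1)·(2)) + (2)·((-2)·(-1) - 3·(2)) = 6·(20) - (-2)·(-12) + (2)·(-4) = 88.
  So p(λ) = λ³ - 16λ² + 72λ - 88.
Step 2 — look for an integer root (rational root theorem: any rational root is an integer divisor of 88). Testing λ = 2:
  p(2) = 8 - 64 + 144 - 88 = 0  ✓
  Dividing out (λ - 2): p(λ) = (λ - 2)(λ² - 14λ + 44).
Step 3 — remaining eigenvalues from the quadratic λ² - 14λ + 44 = 0:
  Δ = 14² - 4·44 = 196 - 176 = 20,  λ = (14 ± √20)/2 = (14 ± 4.4721)/2 ≈ 9.2361 or 4.7639.
  Sorted: λ_1 = 9.2361,  λ_2 = 4.7639,  λ_3 = 2  (check: sum = 16 = tr ✓).

Step 4 — unit eigenvector for λ_1 ≈ 9.2361: v spans the null space of (Sigma - λ_1 I), whose rows are
  r_1 = (-3.2361, -2, 2),  r_2 = (-2, -6.2361, -1),  r_3 = (2, -1, -2.2361).
  v is orthogonal to every row, so take v ∝ r_1 × r_2 = ((-2)·(-1) - (2)·(-6.2361), (2)·(-2) - (-3.2361)·(-1), (-3.2361)·(-6.2361) - (-2)·(-2)) ≈ (14.4721, -7.2361, 16.1803).
  Let u = (14.4721, -7.2361, 16.1803).
  ||u|| = √((14.4721)² + (-7.2361)² + (16.1803)²) = √(523.6068) ≈ 22.8825,  v_1 = u/||u|| ≈ (0.6325, -0.3162, 0.7071) (||v_1|| = 1).

λ_1 = 9.2361,  λ_2 = 4.7639,  λ_3 = 2;  v_1 ≈ (0.6325, -0.3162, 0.7071)


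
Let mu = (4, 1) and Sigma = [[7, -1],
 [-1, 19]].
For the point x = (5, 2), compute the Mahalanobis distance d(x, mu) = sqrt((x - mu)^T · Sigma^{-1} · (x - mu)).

Step 1 — centre the observation: (x - mu) = (1, 1).

Step 2 — invert Sigma. det(Sigma) = 7·19 - (-1)² = 132.
  Sigma^{-1} = (1/det) · [[d, -b], [-b, a]] = [[0.1439, 0.0076],
 [0.0076, 0.053]].

Step 3 — form the quadratic (x - mu)^T · Sigma^{-1} · (x - mu):
  Sigma^{-1} · (x - mu) = (0.1515, 0.0606).
  (x - mu)^T · [Sigma^{-1} · (x - mu)] = (1)·(0.1515) + (1)·(0.0606) = 0.2121.

Step 4 — take square root: d = √(0.2121) ≈ 0.4606.

d(x, mu) = √(0.2121) ≈ 0.4606


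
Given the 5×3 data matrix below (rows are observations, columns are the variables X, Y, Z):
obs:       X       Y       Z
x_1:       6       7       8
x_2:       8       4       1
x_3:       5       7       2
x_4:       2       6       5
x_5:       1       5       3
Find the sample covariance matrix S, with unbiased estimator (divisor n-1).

Step 1 — column means:
  mean(X) = (6 + 8 + 5 + 2 + 1) / 5 = 22/5 = 4.4
  mean(Y) = (7 + 4 + 7 + 6 + 5) / 5 = 29/5 = 5.8
  mean(Z) = (8 + 1 + 2 + 5 + 3) / 5 = 19/5 = 3.8

Step 2 — sample covariance S[i,j] = (1/(n-1)) · Σ_k (x_{k,i} - mean_i) · (x_{k,j} - mean_j), with n-1 = 4.
  S[X,X] = ((1.6)·(1.6) + (3.6)·(3.6) + (0.6)·(0.6) + (-2.4)·(-2.4) + (-3.4)·(-3.4)) / 4 = 33.2/4 = 8.3
  S[X,Y] = ((1.6)·(1.2) + (3.6)·(-1.8) + (0.6)·(1.2) + (-2.4)·(0.2) + (-3.4)·(-0.8)) / 4 = -1.6/4 = -0.4
  S[X,Z] = ((1.6)·(4.2) + (3.6)·(-2.8) + (0.6)·(-1.8) + (-2.4)·(1.2) + (-3.4)·(-0.8)) / 4 = -4.6/4 = -1.15
  S[Y,Y] = ((1.2)·(1.2) + (-1.8)·(-1.8) + (1.2)·(1.2) + (0.2)·(0.2) + (-0.8)·(-0.8)) / 4 = 6.8/4 = 1.7
  S[Y,Z] = ((1.2)·(4.2) + (-1.8)·(-2.8) + (1.2)·(-1.8) + (0.2)·(1.2) + (-0.8)·(-0.8)) / 4 = 8.8/4 = 2.2
  S[Z,Z] = ((4.2)·(4.2) + (-2.8)·(-2.8) + (-1.8)·(-1.8) + (1.2)·(1.2) + (-0.8)·(-0.8)) / 4 = 30.8/4 = 7.7

S is symmetric (S[j,i] = S[i,j]). Assembling:

S = [[8.3, -0.4, -1.15],
 [-0.4, 1.7, 2.2],
 [-1.15, 2.2, 7.7]]


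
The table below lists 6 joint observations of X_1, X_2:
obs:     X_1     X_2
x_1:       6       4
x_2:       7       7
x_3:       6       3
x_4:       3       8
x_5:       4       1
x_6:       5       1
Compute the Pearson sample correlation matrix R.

Step 1 — column means:
  mean(X_1) = (6 + 7 + 6 + 3 + 4 + 5) / 6 = 31/6 = 5.1667
  mean(X_2) = (4 + 7 + 3 + 8 + 1 + 1) / 6 = 24/6 = 4

Step 2 — sample variances and covariances s[i,j] = (1/(n-1)) · Σ_k (x_{k,i} - mean_i) · (x_{k,j} - mean_j), with n-1 = 5:
  s[X_1,X_1] = ((0.8333)·(0.8333) + (1.8333)·(1.8333) + (0.8333)·(0.8333) + (-2.1667)·(-2.1667) + (-1.1667)·(-1.1667) + (-0.1667)·(-0.1667)) / 5 = 10.8333/5 = 2.1667
  s[X_1,X_2] = ((0.8333)·(0) + (1.8333)·(3) + (0.8333)·(-1) + (-2.1667)·(4) + (-1.1667)·(-3) + (-0.1667)·(-3)) / 5 = 0/5 = 0
  s[X_2,X_2] = ((0)·(0) + (3)·(3) + (-1)·(-1) + (4)·(4) + (-3)·(-3) + (-3)·(-3)) / 5 = 44/5 = 8.8
  Sample standard deviations s_i = √(s[i,i]):
  s(X_1) = √(2.1667) = 1.472
  s(X_2) = √(8.8) = 2.9665

Step 3 — r_{ij} = s_{ij} / (s_i · s_j):
  r[X_1,X_1] = 1 (diagonal).
  r[X_1,X_2] = 0 / (1.472 · 2.9665) = 0 / 4.3665 = 0
  r[X_2,X_2] = 1 (diagonal).

R is symmetric with unit diagonal. Assembling:

R = [[1, 0],
 [0, 1]]


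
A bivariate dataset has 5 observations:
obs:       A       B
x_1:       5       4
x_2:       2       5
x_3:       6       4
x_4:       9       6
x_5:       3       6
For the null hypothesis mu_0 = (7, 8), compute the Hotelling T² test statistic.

Step 1 — sample mean vector:
  mean(A) = (5 + 2 + 6 + 9 + 3) / 5 = 25/5 = 5
  mean(B) = (4 + 5 + 4 + 6 + 6) / 5 = 25/5 = 5
  x̄ = (5, 5),  deviation x̄ - mu_0 = (5, 5) - (7, 8) = (-2, -3).

Step 2 — sample covariance matrix, S[i,j] = (1/(n-1)) · Σ_k (x_{k,i} - mean_i) · (x_{k,j} - mean_j), divisor n-1 = 4:
  S[A,A] = ((0)·(0) + (-3)·(-3) + (1)·(1) + (4)·(4) + (-2)·(-2)) / 4 = 30/4 = 7.5
  S[A,B] = ((0)·(-1) + (-3)·(0) + (1)·(-1) + (4)·(1) + (-2)·(1)) / 4 = 1/4 = 0.25
  S[B,B] = ((-1)·(-1) + (0)·(0) + (-1)·(-1) + (1)·(1) + (1)·(1)) / 4 = 4/4 = 1
  S = [[7.5, 0.25],
 [0.25, 1]].

Step 3 — invert S. det(S) = 7.5·1 - (0.25)² = 7.4375.
  S^{-1} = (1/det) · [[d, -b], [-b, a]] = [[0.1345, -0.0336],
 [-0.0336, 1.0084]].

Step 4 — quadratic form (x̄ - mu_0)^T · S^{-1} · (x̄ - mu_0):
  S^{-1} · (x̄ - mu_0) = (-0.1681, -2.958),
  (x̄ - mu_0)^T · [...] = (-2)·(-0.1681) + (-3)·(-2.958) = 9.2101.

Step 5 — scale by n: T² = 5 · 9.2101 = 46.0504.

T² ≈ 46.0504


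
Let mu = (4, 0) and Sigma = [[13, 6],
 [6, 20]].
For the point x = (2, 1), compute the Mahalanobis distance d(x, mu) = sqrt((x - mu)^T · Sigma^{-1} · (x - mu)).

Step 1 — centre the observation: (x - mu) = (-2, 1).

Step 2 — invert Sigma. det(Sigma) = 13·20 - (6)² = 224.
  Sigma^{-1} = (1/det) · [[d, -b], [-b, a]] = [[0.0893, -0.0268],
 [-0.0268, 0.058]].

Step 3 — form the quadratic (x - mu)^T · Sigma^{-1} · (x - mu):
  Sigma^{-1} · (x - mu) = (-0.2054, 0.1116).
  (x - mu)^T · [Sigma^{-1} · (x - mu)] = (-2)·(-0.2054) + (1)·(0.1116) = 0.5223.

Step 4 — take square root: d = √(0.5223) ≈ 0.7227.

d(x, mu) = √(0.5223) ≈ 0.7227


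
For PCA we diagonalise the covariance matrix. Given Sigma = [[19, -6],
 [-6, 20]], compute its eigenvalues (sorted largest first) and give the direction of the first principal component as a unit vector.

Step 1 — characteristic polynomial of 2×2 Sigma:
  det(Sigma - λI) = λ² - trace · λ + det = 0.
  trace = 19 + 20 = 39, det = 19·20 - (-6)² = 344.
Step 2 — discriminant:
  Δ = trace² - 4·det = 1521 - 1376 = 145.
Step 3 — eigenvalues:
  λ = (trace ± √Δ)/2 = (39 ± 12.0416)/2,
  λ_1 = 25.5208,  λ_2 = 13.4792.

Step 4 — unit eigenvector for λ_1: solve (Sigma - λ_1 I)v = 0. First row:
  (19 - 25.5208)·v_x + (-6)·v_y = 0, i.e. (-6.5208)·v_x + (-6)·v_y = 0,
  so v ∝ (b, λ_1 - a) = (-6, 6.5208); multiply by -1 so the first entry is positive: u = (6, -6.5208).
  ||u|| = √((6)² + (-6.5208)²) = √(78.5208) ≈ 8.8612,
  v_1 = u/||u|| ≈ (0.6771, -0.7359) (||v_1|| = 1).

λ_1 = 25.5208,  λ_2 = 13.4792;  v_1 ≈ (0.6771, -0.7359)


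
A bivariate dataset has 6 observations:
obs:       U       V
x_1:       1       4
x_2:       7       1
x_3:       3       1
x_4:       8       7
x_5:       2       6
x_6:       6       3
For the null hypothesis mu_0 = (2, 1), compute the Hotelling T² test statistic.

Step 1 — sample mean vector:
  mean(U) = (1 + 7 + 3 + 8 + 2 + 6) / 6 = 27/6 = 4.5
  mean(V) = (4 + 1 + 1 + 7 + 6 + 3) / 6 = 22/6 = 3.6667
  x̄ = (4.5, 3.6667),  deviation x̄ - mu_0 = (4.5, 3.6667) - (2, 1) = (2.5, 2.6667).

Step 2 — sample covariance matrix, S[i,j] = (1/(n-1)) · Σ_k (x_{k,i} - mean_i) · (x_{k,j} - mean_j), divisor n-1 = 5:
  S[U,U] = ((-3.5)·(-3.5) + (2.5)·(2.5) + (-1.5)·(-1.5) + (3.5)·(3.5) + (-2.5)·(-2.5) + (1.5)·(1.5)) / 5 = 41.5/5 = 8.3
  S[U,V] = ((-3.5)·(0.3333) + (2.5)·(-2.6667) + (-1.5)·(-2.6667) + (3.5)·(3.3333) + (-2.5)·(2.3333) + (1.5)·(-0.6667)) / 5 = 1/5 = 0.2
  S[V,V] = ((0.3333)·(0.3333) + (-2.6667)·(-2.6667) + (-2.6667)·(-2.6667) + (3.3333)·(3.3333) + (2.3333)·(2.3333) + (-0.6667)·(-0.6667)) / 5 = 31.3333/5 = 6.2667
  S = [[8.3, 0.2],
 [0.2, 6.2667]].

Step 3 — invert S. det(S) = 8.3·6.2667 - (0.2)² = 51.9733.
  S^{-1} = (1/det) · [[d, -b], [-b, a]] = [[0.1206, -0.0038],
 [-0.0038, 0.1597]].

Step 4 — quadratic form (x̄ - mu_0)^T · S^{-1} · (x̄ - mu_0):
  S^{-1} · (x̄ - mu_0) = (0.2912, 0.4162),
  (x̄ - mu_0)^T · [...] = (2.5)·(0.2912) + (2.6667)·(0.4162) = 1.8379.

Step 5 — scale by n: T² = 6 · 1.8379 = 11.0274.

T² ≈ 11.0274


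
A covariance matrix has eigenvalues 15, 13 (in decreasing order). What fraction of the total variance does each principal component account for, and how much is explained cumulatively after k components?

Step 1 — total variance = trace(Sigma) = Σ λ_i = 15 + 13 = 28.

Step 2 — fraction explained by component i = λ_i / Σ λ:
  PC1: 15/28 = 0.5357
  PC2: 13/28 = 0.4643

Step 3 — cumulative fraction after k components = (λ_1 + ... + λ_k) / Σ λ:
  k = 1: 15/28 = 0.5357
  k = 2: (15 + 13)/28 = 28/28 = 1

Summary (fraction, with percent):

explained: PC1 0.5357 (53.57%), PC2 0.4643 (46.43%);  cumulative: 0.5357, 1


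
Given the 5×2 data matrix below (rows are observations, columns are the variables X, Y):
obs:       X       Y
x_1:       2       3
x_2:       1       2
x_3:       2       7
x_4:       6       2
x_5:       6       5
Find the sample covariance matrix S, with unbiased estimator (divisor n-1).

Step 1 — column means:
  mean(X) = (2 + 1 + 2 + 6 + 6) / 5 = 17/5 = 3.4
  mean(Y) = (3 + 2 + 7 + 2 + 5) / 5 = 19/5 = 3.8

Step 2 — sample covariance S[i,j] = (1/(n-1)) · Σ_k (x_{k,i} - mean_i) · (x_{k,j} - mean_j), with n-1 = 4.
  S[X,X] = ((-1.4)·(-1.4) + (-2.4)·(-2.4) + (-1.4)·(-1.4) + (2.6)·(2.6) + (2.6)·(2.6)) / 4 = 23.2/4 = 5.8
  S[X,Y] = ((-1.4)·(-0.8) + (-2.4)·(-1.8) + (-1.4)·(3.2) + (2.6)·(-1.8) + (2.6)·(1.2)) / 4 = -0.6/4 = -0.15
  S[Y,Y] = ((-0.8)·(-0.8) + (-1.8)·(-1.8) + (3.2)·(3.2) + (-1.8)·(-1.8) + (1.2)·(1.2)) / 4 = 18.8/4 = 4.7

S is symmetric (S[j,i] = S[i,j]). Assembling:

S = [[5.8, -0.15],
 [-0.15, 4.7]]


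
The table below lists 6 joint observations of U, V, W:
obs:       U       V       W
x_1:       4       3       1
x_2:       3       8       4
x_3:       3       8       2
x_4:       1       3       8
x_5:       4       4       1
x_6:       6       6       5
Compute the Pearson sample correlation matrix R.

Step 1 — column means:
  mean(U) = (4 + 3 + 3 + 1 + 4 + 6) / 6 = 21/6 = 3.5
  mean(V) = (3 + 8 + 8 + 3 + 4 + 6) / 6 = 32/6 = 5.3333
  mean(W) = (1 + 4 + 2 + 8 + 1 + 5) / 6 = 21/6 = 3.5

Step 2 — sample variances and covariances s[i,j] = (1/(n-1)) · Σ_k (x_{k,i} - mean_i) · (x_{k,j} - mean_j), with n-1 = 5:
  s[U,U] = ((0.5)·(0.5) + (-0.5)·(-0.5) + (-0.5)·(-0.5) + (-2.5)·(-2.5) + (0.5)·(0.5) + (2.5)·(2.5)) / 5 = 13.5/5 = 2.7
  s[U,V] = ((0.5)·(-2.3333) + (-0.5)·(2.6667) + (-0.5)·(2.6667) + (-2.5)·(-2.3333) + (0.5)·(-1.3333) + (2.5)·(0.6667)) / 5 = 3/5 = 0.6
  s[U,W] = ((0.5)·(-2.5) + (-0.5)·(0.5) + (-0.5)·(-1.5) + (-2.5)·(4.5) + (0.5)·(-2.5) + (2.5)·(1.5)) / 5 = -9.5/5 = -1.9
  s[V,V] = ((-2.3333)·(-2.3333) + (2.6667)·(2.6667) + (2.6667)·(2.6667) + (-2.3333)·(-2.3333) + (-1.3333)·(-1.3333) + (0.6667)·(0.6667)) / 5 = 27.3333/5 = 5.4667
  s[V,W] = ((-2.3333)·(-2.5) + (2.6667)·(0.5) + (2.6667)·(-1.5) + (-2.3333)·(4.5) + (-1.3333)·(-2.5) + (0.6667)·(1.5)) / 5 = -3/5 = -0.6
  s[W,W] = ((-2.5)·(-2.5) + (0.5)·(0.5) + (-1.5)·(-1.5) + (4.5)·(4.5) + (-2.5)·(-2.5) + (1.5)·(1.5)) / 5 = 37.5/5 = 7.5
  Sample standard deviations s_i = √(s[i,i]):
  s(U) = √(2.7) = 1.6432
  s(V) = √(5.4667) = 2.3381
  s(W) = √(7.5) = 2.7386

Step 3 — r_{ij} = s_{ij} / (s_i · s_j):
  r[U,U] = 1 (diagonal).
  r[U,V] = 0.6 / (1.6432 · 2.3381) = 0.6 / 3.8419 = 0.1562
  r[U,W] = -1.9 / (1.6432 · 2.7386) = -1.9 / 4.5 = -0.4222
  r[V,V] = 1 (diagonal).
  r[V,W] = -0.6 / (2.3381 · 2.7386) = -0.6 / 6.4031 = -0.0937
  r[W,W] = 1 (diagonal).

R is symmetric with unit diagonal. Assembling:

R = [[1, 0.1562, -0.4222],
 [0.1562, 1, -0.0937],
 [-0.4222, -0.0937, 1]]


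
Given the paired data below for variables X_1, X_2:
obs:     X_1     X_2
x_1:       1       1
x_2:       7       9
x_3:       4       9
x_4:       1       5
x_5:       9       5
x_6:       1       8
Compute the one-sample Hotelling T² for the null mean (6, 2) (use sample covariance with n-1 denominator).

Step 1 — sample mean vector:
  mean(X_1) = (1 + 7 + 4 + 1 + 9 + 1) / 6 = 23/6 = 3.8333
  mean(X_2) = (1 + 9 + 9 + 5 + 5 + 8) / 6 = 37/6 = 6.1667
  x̄ = (3.8333, 6.1667),  deviation x̄ - mu_0 = (3.8333, 6.1667) - (6, 2) = (-2.1667, 4.1667).

Step 2 — sample covariance matrix, S[i,j] = (1/(n-1)) · Σ_k (x_{k,i} - mean_i) · (x_{k,j} - mean_j), divisor n-1 = 5:
  S[X_1,X_1] = ((-2.8333)·(-2.8333) + (3.1667)·(3.1667) + (0.1667)·(0.1667) + (-2.8333)·(-2.8333) + (5.1667)·(5.1667) + (-2.8333)·(-2.8333)) / 5 = 60.8333/5 = 12.1667
  S[X_1,X_2] = ((-2.8333)·(-5.1667) + (3.1667)·(2.8333) + (0.1667)·(2.8333) + (-2.8333)·(-1.1667) + (5.1667)·(-1.1667) + (-2.8333)·(1.8333)) / 5 = 16.1667/5 = 3.2333
  S[X_2,X_2] = ((-5.1667)·(-5.1667) + (2.8333)·(2.8333) + (2.8333)·(2.8333) + (-1.1667)·(-1.1667) + (-1.1667)·(-1.1667) + (1.8333)·(1.8333)) / 5 = 48.8333/5 = 9.7667
  S = [[12.1667, 3.2333],
 [3.2333, 9.7667]].

Step 3 — invert S. det(S) = 12.1667·9.7667 - (3.2333)² = 108.3733.
  S^{-1} = (1/det) · [[d, -b], [-b, a]] = [[0.0901, -0.0298],
 [-0.0298, 0.1123]].

Step 4 — quadratic form (x̄ - mu_0)^T · S^{-1} · (x̄ - mu_0):
  S^{-1} · (x̄ - mu_0) = (-0.3196, 0.5324),
  (x̄ - mu_0)^T · [...] = (-2.1667)·(-0.3196) + (4.1667)·(0.5324) = 2.9108.

Step 5 — scale by n: T² = 6 · 2.9108 = 17.4649.

T² ≈ 17.4649


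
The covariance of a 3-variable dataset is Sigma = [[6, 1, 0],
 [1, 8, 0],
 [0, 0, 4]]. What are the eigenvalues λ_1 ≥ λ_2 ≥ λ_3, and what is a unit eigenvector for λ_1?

Step 1 — characteristic polynomial p(λ) = det(λI - Sigma) = λ³ - tr·λ² + c_1·λ - det, where tr = trace, c_1 = sum of the principal 2×2 minors, det = det(Sigma):
  tr = 6 + 8 + 4 = 18,
  c_1 = (6·8 - (1)²) + (6·4 - (0)²) + (8·4 - (0)²) = 47 + 24 + 32 = 103,
  det = 6·(8·4 - (0)²) - (1)·((1)·4 - (0)·(0)) + (0)·((1)·(0) - 8·(0)) = 6·(32) - (1)·(4) + (0)·(0) = 188.
  So p(λ) = λ³ - 18λ² + 103λ - 188.
Step 2 — look for an integer root (rational root theorem: any rational root is an integer divisor of 188). Testing λ = 4:
  p(4) = 64 - 288 + 412 - 188 = 0  ✓
  Dividing out (λ - 4): p(λ) = (λ - 4)(λ² - 14λ + 47).
Step 3 — remaining eigenvalues from the quadratic λ² - 14λ + 47 = 0:
  Δ = 14² - 4·47 = 196 - 188 = 8,  λ = (14 ± √8)/2 = (14 ± 2.8284)/2 ≈ 8.4142 or 5.5858.
  Sorted: λ_1 = 8.4142,  λ_2 = 5.5858,  λ_3 = 4  (check: sum = 18 = tr ✓).

Step 4 — unit eigenvector for λ_1 ≈ 8.4142: v spans the null space of (Sigma - λ_1 I), whose rows are
  r_1 = (-2.4142, 1, 0),  r_2 = (1, -0.4142, 0),  r_3 = (0, 0, -4.4142).
  v is orthogonal to every row, so take v ∝ r_1 × r_3 = ((1)·(-4.4142) - (0)·(0), (0)·(0) - (-2.4142)·(-4.4142), (-2.4142)·(0) - (1)·(0)) ≈ (-4.4142, -10.6569, 0).
  Rescale (multiply by -1 so the first nonzero entry is positive): u = (4.4142, 10.6569, 0).
  ||u|| = √((4.4142)² + (10.6569)² + (0)²) = √(133.0538) ≈ 11.5349,  v_1 = u/||u|| ≈ (0.3827, 0.9239, 0) (||v_1|| = 1).

λ_1 = 8.4142,  λ_2 = 5.5858,  λ_3 = 4;  v_1 ≈ (0.3827, 0.9239, 0)


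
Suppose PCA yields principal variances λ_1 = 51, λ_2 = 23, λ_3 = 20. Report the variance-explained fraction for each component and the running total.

Step 1 — total variance = trace(Sigma) = Σ λ_i = 51 + 23 + 20 = 94.

Step 2 — fraction explained by component i = λ_i / Σ λ:
  PC1: 51/94 = 0.5426
  PC2: 23/94 = 0.2447
  PC3: 20/94 = 0.2128

Step 3 — cumulative fraction after k components = (λ_1 + ... + λ_k) / Σ λ:
  k = 1: 51/94 = 0.5426
  k = 2: (51 + 23)/94 = 74/94 = 0.7872
  k = 3: (51 + 23 + 20)/94 = 94/94 = 1

Summary (fraction, with percent):

explained: PC1 0.5426 (54.26%), PC2 0.2447 (24.47%), PC3 0.2128 (21.28%);  cumulative: 0.5426, 0.7872, 1


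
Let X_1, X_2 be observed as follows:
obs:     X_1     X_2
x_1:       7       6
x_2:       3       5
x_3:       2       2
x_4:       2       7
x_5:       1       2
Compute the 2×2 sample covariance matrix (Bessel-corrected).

Step 1 — column means:
  mean(X_1) = (7 + 3 + 2 + 2 + 1) / 5 = 15/5 = 3
  mean(X_2) = (6 + 5 + 2 + 7 + 2) / 5 = 22/5 = 4.4

Step 2 — sample covariance S[i,j] = (1/(n-1)) · Σ_k (x_{k,i} - mean_i) · (x_{k,j} - mean_j), with n-1 = 4.
  S[X_1,X_1] = ((4)·(4) + (0)·(0) + (-1)·(-1) + (-1)·(-1) + (-2)·(-2)) / 4 = 22/4 = 5.5
  S[X_1,X_2] = ((4)·(1.6) + (0)·(0.6) + (-1)·(-2.4) + (-1)·(2.6) + (-2)·(-2.4)) / 4 = 11/4 = 2.75
  S[X_2,X_2] = ((1.6)·(1.6) + (0.6)·(0.6) + (-2.4)·(-2.4) + (2.6)·(2.6) + (-2.4)·(-2.4)) / 4 = 21.2/4 = 5.3

S is symmetric (S[j,i] = S[i,j]). Assembling:

S = [[5.5, 2.75],
 [2.75, 5.3]]


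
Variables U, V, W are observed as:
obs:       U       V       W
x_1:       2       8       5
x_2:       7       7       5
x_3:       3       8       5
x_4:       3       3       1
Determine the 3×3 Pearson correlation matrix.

Step 1 — column means:
  mean(U) = (2 + 7 + 3 + 3) / 4 = 15/4 = 3.75
  mean(V) = (8 + 7 + 8 + 3) / 4 = 26/4 = 6.5
  mean(W) = (5 + 5 + 5 + 1) / 4 = 16/4 = 4

Step 2 — sample variances and covariances s[i,j] = (1/(n-1)) · Σ_k (x_{k,i} - mean_i) · (x_{k,j} - mean_j), with n-1 = 3:
  s[U,U] = ((-1.75)·(-1.75) + (3.25)·(3.25) + (-0.75)·(-0.75) + (-0.75)·(-0.75)) / 3 = 14.75/3 = 4.9167
  s[U,V] = ((-1.75)·(1.5) + (3.25)·(0.5) + (-0.75)·(1.5) + (-0.75)·(-3.5)) / 3 = 0.5/3 = 0.1667
  s[U,W] = ((-1.75)·(1) + (3.25)·(1) + (-0.75)·(1) + (-0.75)·(-3)) / 3 = 3/3 = 1
  s[V,V] = ((1.5)·(1.5) + (0.5)·(0.5) + (1.5)·(1.5) + (-3.5)·(-3.5)) / 3 = 17/3 = 5.6667
  s[V,W] = ((1.5)·(1) + (0.5)·(1) + (1.5)·(1) + (-3.5)·(-3)) / 3 = 14/3 = 4.6667
  s[W,W] = ((1)·(1) + (1)·(1) + (1)·(1) + (-3)·(-3)) / 3 = 12/3 = 4
  Sample standard deviations s_i = √(s[i,i]):
  s(U) = √(4.9167) = 2.2174
  s(V) = √(5.6667) = 2.3805
  s(W) = √(4) = 2

Step 3 — r_{ij} = s_{ij} / (s_i · s_j):
  r[U,U] = 1 (diagonal).
  r[U,V] = 0.1667 / (2.2174 · 2.3805) = 0.1667 / 5.2784 = 0.0316
  r[U,W] = 1 / (2.2174 · 2) = 1 / 4.4347 = 0.2255
  r[V,V] = 1 (diagonal).
  r[V,W] = 4.6667 / (2.3805 · 2) = 4.6667 / 4.761 = 0.9802
  r[W,W] = 1 (diagonal).

R is symmetric with unit diagonal. Assembling:

R = [[1, 0.0316, 0.2255],
 [0.0316, 1, 0.9802],
 [0.2255, 0.9802, 1]]


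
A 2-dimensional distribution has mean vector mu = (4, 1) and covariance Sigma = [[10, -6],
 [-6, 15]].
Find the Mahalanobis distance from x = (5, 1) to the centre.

Step 1 — centre the observation: (x - mu) = (1, 0).

Step 2 — invert Sigma. det(Sigma) = 10·15 - (-6)² = 114.
  Sigma^{-1} = (1/det) · [[d, -b], [-b, a]] = [[0.1316, 0.0526],
 [0.0526, 0.0877]].

Step 3 — form the quadratic (x - mu)^T · Sigma^{-1} · (x - mu):
  Sigma^{-1} · (x - mu) = (0.1316, 0.0526).
  (x - mu)^T · [Sigma^{-1} · (x - mu)] = (1)·(0.1316) + (0)·(0.0526) = 0.1316.

Step 4 — take square root: d = √(0.1316) ≈ 0.3627.

d(x, mu) = √(0.1316) ≈ 0.3627


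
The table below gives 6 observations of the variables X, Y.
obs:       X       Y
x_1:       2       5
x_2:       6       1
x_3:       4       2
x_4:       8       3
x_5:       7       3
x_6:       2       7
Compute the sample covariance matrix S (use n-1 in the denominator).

Step 1 — column means:
  mean(X) = (2 + 6 + 4 + 8 + 7 + 2) / 6 = 29/6 = 4.8333
  mean(Y) = (5 + 1 + 2 + 3 + 3 + 7) / 6 = 21/6 = 3.5

Step 2 — sample covariance S[i,j] = (1/(n-1)) · Σ_k (x_{k,i} - mean_i) · (x_{k,j} - mean_j), with n-1 = 5.
  S[X,X] = ((-2.8333)·(-2.8333) + (1.1667)·(1.1667) + (-0.8333)·(-0.8333) + (3.1667)·(3.1667) + (2.1667)·(2.1667) + (-2.8333)·(-2.8333)) / 5 = 32.8333/5 = 6.5667
  S[X,Y] = ((-2.8333)·(1.5) + (1.1667)·(-2.5) + (-0.8333)·(-1.5) + (3.1667)·(-0.5) + (2.1667)·(-0.5) + (-2.8333)·(3.5)) / 5 = -18.5/5 = -3.7
  S[Y,Y] = ((1.5)·(1.5) + (-2.5)·(-2.5) + (-1.5)·(-1.5) + (-0.5)·(-0.5) + (-0.5)·(-0.5) + (3.5)·(3.5)) / 5 = 23.5/5 = 4.7

S is symmetric (S[j,i] = S[i,j]). Assembling:

S = [[6.5667, -3.7],
 [-3.7, 4.7]]


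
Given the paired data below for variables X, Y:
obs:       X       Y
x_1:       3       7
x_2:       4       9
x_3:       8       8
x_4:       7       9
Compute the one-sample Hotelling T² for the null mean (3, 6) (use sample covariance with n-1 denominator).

Step 1 — sample mean vector:
  mean(X) = (3 + 4 + 8 + 7) / 4 = 22/4 = 5.5
  mean(Y) = (7 + 9 + 8 + 9) / 4 = 33/4 = 8.25
  x̄ = (5.5, 8.25),  deviation x̄ - mu_0 = (5.5, 8.25) - (3, 6) = (2.5, 2.25).

Step 2 — sample covariance matrix, S[i,j] = (1/(n-1)) · Σ_k (x_{k,i} - mean_i) · (x_{k,j} - mean_j), divisor n-1 = 3:
  S[X,X] = ((-2.5)·(-2.5) + (-1.5)·(-1.5) + (2.5)·(2.5) + (1.5)·(1.5)) / 3 = 17/3 = 5.6667
  S[X,Y] = ((-2.5)·(-1.25) + (-1.5)·(0.75) + (2.5)·(-0.25) + (1.5)·(0.75)) / 3 = 2.5/3 = 0.8333
  S[Y,Y] = ((-1.25)·(-1.25) + (0.75)·(0.75) + (-0.25)·(-0.25) + (0.75)·(0.75)) / 3 = 2.75/3 = 0.9167
  S = [[5.6667, 0.8333],
 [0.8333, 0.9167]].

Step 3 — invert S. det(S) = 5.6667·0.9167 - (0.8333)² = 4.5.
  S^{-1} = (1/det) · [[d, -b], [-b, a]] = [[0.2037, -0.1852],
 [-0.1852, 1.2593]].

Step 4 — quadratic form (x̄ - mu_0)^T · S^{-1} · (x̄ - mu_0):
  S^{-1} · (x̄ - mu_0) = (0.0926, 2.3704),
  (x̄ - mu_0)^T · [...] = (2.5)·(0.0926) + (2.25)·(2.3704) = 5.5648.

Step 5 — scale by n: T² = 4 · 5.5648 = 22.2593.

T² ≈ 22.2593
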